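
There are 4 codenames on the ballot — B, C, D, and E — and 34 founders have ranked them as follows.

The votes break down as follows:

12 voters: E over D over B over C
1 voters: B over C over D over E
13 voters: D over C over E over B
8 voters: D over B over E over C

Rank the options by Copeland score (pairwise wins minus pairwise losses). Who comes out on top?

D

Pairwise results:
  B vs C: B wins 21–13.
  B vs D: D wins 33–1.
  B vs E: E wins 25–9.
  C vs D: D wins 33–1.
  C vs E: E wins 20–14.
  D vs E: D wins 22–12.
Copeland scores (wins − losses):
  B: 1 − 2 = -1
  C: 0 − 3 = -3
  D: 3 − 0 = 3
  E: 2 − 1 = 1
D has the best Copeland score.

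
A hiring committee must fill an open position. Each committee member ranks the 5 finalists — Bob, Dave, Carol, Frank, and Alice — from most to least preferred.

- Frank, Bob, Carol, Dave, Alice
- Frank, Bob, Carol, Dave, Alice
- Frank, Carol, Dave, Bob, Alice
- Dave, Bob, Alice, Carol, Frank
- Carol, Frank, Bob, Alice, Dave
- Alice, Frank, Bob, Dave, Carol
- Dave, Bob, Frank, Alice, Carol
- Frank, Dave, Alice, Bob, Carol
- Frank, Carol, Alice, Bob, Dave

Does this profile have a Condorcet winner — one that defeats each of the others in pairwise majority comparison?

Head-to-head results (9 voters total):
Bob vs Dave: Bob wins 5–4.
Bob vs Carol: Bob wins 6–3.
Bob vs Frank: Frank wins 7–2.
Bob vs Alice: Bob wins 6–3.
Dave vs Carol: Carol wins 5–4.
Dave vs Frank: Frank wins 7–2.
Dave vs Alice: Dave wins 6–3.
Carol vs Frank: Frank wins 7–2.
Carol vs Alice: Carol wins 5–4.
Frank vs Alice: Frank wins 7–2.
Frank beats each rival — Bob (7–2), Dave (7–2), Carol (7–2), Alice (7–2) — so Frank is the Condorcet winner.

Yes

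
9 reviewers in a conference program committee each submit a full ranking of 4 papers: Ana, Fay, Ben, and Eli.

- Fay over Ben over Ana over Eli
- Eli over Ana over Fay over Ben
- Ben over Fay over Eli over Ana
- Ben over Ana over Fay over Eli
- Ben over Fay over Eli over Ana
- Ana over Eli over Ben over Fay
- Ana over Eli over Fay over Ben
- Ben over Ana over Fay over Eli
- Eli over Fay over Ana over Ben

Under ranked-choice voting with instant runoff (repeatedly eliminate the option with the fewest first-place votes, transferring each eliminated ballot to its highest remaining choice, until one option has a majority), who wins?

Ben

Round 1: Ben 4, Ana 2, Eli 2, Fay 1. Fay has the fewest and is eliminated.
Round 2: Ben 5, Ana 2, Eli 2. Ben has a majority.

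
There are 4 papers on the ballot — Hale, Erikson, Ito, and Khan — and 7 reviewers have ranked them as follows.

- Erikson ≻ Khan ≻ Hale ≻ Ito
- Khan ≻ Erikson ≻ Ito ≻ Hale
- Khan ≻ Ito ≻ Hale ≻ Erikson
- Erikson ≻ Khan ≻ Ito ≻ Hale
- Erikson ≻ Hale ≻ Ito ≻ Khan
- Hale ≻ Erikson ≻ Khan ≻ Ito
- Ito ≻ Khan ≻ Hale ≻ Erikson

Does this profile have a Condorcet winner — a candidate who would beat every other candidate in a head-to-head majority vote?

Yes

Head-to-head results (7 voters total):
Hale vs Erikson: Erikson wins 4–3.
Hale vs Ito: Ito wins 4–3.
Hale vs Khan: Khan wins 5–2.
Erikson vs Ito: Erikson wins 5–2.
Erikson vs Khan: Erikson wins 4–3.
Ito vs Khan: Khan wins 5–2.
Erikson beats each rival — Hale (4–3), Ito (5–2), Khan (4–3) — so Erikson is the Condorcet winner.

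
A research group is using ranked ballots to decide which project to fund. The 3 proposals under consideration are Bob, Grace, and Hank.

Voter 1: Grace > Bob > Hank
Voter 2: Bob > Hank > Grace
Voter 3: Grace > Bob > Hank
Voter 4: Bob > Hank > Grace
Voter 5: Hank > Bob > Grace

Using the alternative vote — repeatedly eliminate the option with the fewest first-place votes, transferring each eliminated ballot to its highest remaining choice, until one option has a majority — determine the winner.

Round 1: Bob 2, Grace 2, Hank 1. Hank has the fewest and is eliminated.
Round 2: Bob 3, Grace 2. Bob has a majority.

Bob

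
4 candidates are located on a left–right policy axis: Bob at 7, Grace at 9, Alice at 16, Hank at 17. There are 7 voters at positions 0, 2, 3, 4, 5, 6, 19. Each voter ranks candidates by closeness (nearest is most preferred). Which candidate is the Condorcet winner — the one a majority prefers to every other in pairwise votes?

With single-peaked preferences on a line, the Condorcet winner is the candidate closest to the median voter.
The median voter (position 4) is closest to Bob at 7.
Check: Bob vs Hank — voters closer to Bob: 6 of 7.

Bob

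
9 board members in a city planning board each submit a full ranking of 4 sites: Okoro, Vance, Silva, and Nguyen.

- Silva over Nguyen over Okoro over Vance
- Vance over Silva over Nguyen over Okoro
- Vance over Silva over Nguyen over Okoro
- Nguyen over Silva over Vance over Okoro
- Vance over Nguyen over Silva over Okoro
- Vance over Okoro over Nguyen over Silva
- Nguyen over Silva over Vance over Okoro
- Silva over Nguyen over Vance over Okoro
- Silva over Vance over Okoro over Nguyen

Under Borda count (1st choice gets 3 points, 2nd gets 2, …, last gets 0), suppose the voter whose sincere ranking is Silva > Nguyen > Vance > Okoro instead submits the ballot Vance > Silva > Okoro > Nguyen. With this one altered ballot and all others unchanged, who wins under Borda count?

Borda totals with the altered ballot: Okoro 5, Vance 19, Silva 17, Nguyen 13.
The switch changes the winner from Silva to Vance.

Vance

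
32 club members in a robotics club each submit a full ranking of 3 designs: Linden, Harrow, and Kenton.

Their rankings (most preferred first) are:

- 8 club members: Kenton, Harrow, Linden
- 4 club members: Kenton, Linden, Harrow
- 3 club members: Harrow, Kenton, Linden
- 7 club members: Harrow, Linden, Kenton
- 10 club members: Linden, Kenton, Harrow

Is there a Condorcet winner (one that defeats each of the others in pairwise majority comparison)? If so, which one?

Head-to-head results (32 voters total):
Linden vs Harrow: Harrow wins 18–14.
Linden vs Kenton: Linden wins 17–15.
Harrow vs Kenton: Kenton wins 22–10.
No candidate beats all others: Linden beats Kenton beats Harrow beats Linden, a majority cycle.

There is no Condorcet winner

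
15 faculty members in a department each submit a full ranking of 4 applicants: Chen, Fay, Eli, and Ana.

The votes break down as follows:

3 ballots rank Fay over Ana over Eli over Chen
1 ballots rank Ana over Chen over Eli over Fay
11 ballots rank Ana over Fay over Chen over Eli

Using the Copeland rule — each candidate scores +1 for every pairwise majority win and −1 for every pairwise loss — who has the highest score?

Pairwise results:
  Chen vs Fay: Fay wins 14–1.
  Chen vs Eli: Chen wins 12–3.
  Chen vs Ana: Ana wins 15–0.
  Fay vs Eli: Fay wins 14–1.
  Fay vs Ana: Ana wins 12–3.
  Eli vs Ana: Ana wins 15–0.
Copeland scores (wins − losses):
  Chen: 1 − 2 = -1
  Fay: 2 − 1 = 1
  Eli: 0 − 3 = -3
  Ana: 3 − 0 = 3
Ana has the best Copeland score.

Ana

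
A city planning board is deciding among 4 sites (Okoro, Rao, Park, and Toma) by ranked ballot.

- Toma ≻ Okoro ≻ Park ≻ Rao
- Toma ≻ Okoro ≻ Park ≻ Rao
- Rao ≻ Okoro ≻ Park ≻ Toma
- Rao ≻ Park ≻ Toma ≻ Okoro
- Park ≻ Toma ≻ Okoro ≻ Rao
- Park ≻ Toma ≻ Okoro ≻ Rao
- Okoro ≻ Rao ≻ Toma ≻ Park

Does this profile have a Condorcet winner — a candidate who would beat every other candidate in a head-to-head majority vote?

Head-to-head results (7 voters total):
Okoro vs Rao: Okoro wins 5–2.
Okoro vs Park: Okoro wins 4–3.
Okoro vs Toma: Toma wins 5–2.
Rao vs Park: Park wins 4–3.
Rao vs Toma: Toma wins 4–3.
Park vs Toma: Park wins 4–3.
No candidate beats all others: Okoro beats Park beats Toma beats Okoro, a majority cycle.

No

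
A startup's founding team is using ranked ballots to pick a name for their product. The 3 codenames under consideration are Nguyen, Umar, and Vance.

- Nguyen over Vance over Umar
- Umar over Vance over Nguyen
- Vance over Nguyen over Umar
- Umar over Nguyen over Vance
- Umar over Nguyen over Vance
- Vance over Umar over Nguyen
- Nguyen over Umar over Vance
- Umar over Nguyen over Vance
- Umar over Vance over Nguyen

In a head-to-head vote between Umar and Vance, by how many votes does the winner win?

3

Ballots ranking Umar above Vance: 6.
Ballots ranking Vance above Umar: 3.
Umar wins 6–3, a margin of 3.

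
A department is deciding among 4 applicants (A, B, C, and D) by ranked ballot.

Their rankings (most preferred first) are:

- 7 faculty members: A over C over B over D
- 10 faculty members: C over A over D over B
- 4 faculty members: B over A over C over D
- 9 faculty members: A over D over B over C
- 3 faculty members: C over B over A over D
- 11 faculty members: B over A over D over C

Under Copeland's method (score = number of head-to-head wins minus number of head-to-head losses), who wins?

A

Pairwise results:
  A vs B: A wins 26–18.
  A vs C: A wins 31–13.
  A vs D: A wins 44–0.
  B vs C: B wins 24–20.
  B vs D: B wins 25–19.
  C vs D: C wins 24–20.
Copeland scores (wins − losses):
  A: 3 − 0 = 3
  B: 2 − 1 = 1
  C: 1 − 2 = -1
  D: 0 − 3 = -3
A has the best Copeland score.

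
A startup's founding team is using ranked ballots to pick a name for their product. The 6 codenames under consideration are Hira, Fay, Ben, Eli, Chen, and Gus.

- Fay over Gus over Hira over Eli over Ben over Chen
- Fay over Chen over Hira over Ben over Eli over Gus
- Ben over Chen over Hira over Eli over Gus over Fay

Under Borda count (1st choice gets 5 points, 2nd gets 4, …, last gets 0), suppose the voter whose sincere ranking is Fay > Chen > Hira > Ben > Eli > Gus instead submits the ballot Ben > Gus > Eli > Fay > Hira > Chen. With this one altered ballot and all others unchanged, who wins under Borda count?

Ben

Borda totals with the altered ballot: Hira 7, Fay 7, Ben 11, Eli 7, Chen 4, Gus 9.
The switch changes the winner from Fay to Ben.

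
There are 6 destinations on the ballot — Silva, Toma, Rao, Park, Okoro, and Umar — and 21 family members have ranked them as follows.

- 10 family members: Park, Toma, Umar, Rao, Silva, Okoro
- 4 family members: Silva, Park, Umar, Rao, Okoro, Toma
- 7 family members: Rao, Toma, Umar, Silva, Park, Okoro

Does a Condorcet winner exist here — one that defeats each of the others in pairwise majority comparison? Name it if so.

None — there is no Condorcet winner

Head-to-head results (21 voters total):
Silva vs Toma: Toma wins 17–4.
Silva vs Rao: Rao wins 17–4.
Silva vs Park: Silva wins 11–10.
Silva vs Okoro: Silva wins 21–0.
Silva vs Umar: Umar wins 17–4.
Toma vs Rao: Rao wins 11–10.
Toma vs Park: Park wins 14–7.
Toma vs Okoro: Toma wins 17–4.
Toma vs Umar: Toma wins 17–4.
Rao vs Park: Park wins 14–7.
Rao vs Okoro: Rao wins 21–0.
Rao vs Umar: Umar wins 14–7.
Park vs Okoro: Park wins 21–0.
Park vs Umar: Park wins 14–7.
Okoro vs Umar: Umar wins 21–0.
No candidate beats all others: Silva beats Park beats Toma beats Silva, a majority cycle.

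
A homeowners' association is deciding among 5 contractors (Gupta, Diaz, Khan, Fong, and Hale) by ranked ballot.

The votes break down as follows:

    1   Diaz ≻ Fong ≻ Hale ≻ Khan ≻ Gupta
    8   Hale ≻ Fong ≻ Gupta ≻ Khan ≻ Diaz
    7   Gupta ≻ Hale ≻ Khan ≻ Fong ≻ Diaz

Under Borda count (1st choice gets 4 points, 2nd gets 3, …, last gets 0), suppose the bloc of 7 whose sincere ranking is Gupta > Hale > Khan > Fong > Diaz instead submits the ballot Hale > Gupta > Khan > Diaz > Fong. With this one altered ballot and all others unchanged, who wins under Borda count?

Hale

Borda totals with the altered ballot: Gupta 37, Diaz 11, Khan 23, Fong 27, Hale 62.
The winner is unchanged: still Hale.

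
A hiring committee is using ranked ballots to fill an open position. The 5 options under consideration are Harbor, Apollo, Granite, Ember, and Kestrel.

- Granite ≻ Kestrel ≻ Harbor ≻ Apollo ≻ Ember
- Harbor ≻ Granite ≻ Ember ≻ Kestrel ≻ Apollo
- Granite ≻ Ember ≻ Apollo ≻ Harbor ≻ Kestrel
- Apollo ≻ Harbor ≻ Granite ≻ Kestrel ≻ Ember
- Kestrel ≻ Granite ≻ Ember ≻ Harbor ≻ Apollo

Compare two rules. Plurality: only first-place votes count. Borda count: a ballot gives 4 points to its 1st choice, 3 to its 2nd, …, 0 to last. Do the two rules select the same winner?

Plurality first-place counts: Harbor 1, Apollo 1, Granite 2, Ember 0, Kestrel 1 → Granite.
Borda totals: Harbor 11, Apollo 7, Granite 16, Ember 7, Kestrel 9 → Granite.
The two rules agree on Granite.

Yes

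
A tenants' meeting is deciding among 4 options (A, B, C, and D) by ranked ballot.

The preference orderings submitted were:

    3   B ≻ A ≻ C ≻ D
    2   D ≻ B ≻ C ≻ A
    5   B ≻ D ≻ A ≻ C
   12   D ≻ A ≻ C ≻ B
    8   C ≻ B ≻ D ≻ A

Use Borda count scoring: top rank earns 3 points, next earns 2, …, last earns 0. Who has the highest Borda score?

D

Borda scores:
  A: 3·2 + 2·0 + 5·1 + 12·2 + 8·0 = 35
  B: 3·3 + 2·2 + 5·3 + 12·0 + 8·2 = 44
  C: 3·1 + 2·1 + 5·0 + 12·1 + 8·3 = 41
  D: 3·0 + 2·3 + 5·2 + 12·3 + 8·1 = 60
D has the highest total.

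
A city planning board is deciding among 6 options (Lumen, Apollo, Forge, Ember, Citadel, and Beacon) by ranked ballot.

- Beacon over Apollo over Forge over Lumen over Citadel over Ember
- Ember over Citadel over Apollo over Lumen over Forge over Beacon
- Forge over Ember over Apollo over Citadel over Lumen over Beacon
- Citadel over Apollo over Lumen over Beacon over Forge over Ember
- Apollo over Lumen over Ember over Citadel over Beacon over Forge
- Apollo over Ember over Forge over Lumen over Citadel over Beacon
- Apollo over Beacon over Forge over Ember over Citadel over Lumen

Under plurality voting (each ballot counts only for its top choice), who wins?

Apollo

First-place vote totals:
  Lumen: 0
  Apollo: 3
  Forge: 1
  Ember: 1
  Citadel: 1
  Beacon: 1
Apollo has the most first-place votes.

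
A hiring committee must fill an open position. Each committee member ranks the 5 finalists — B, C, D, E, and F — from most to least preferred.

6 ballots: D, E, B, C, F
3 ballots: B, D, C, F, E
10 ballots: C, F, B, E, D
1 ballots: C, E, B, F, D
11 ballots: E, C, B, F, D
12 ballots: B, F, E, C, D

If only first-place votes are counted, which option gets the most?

B

First-place vote totals:
  B: 15
  C: 11
  D: 6
  E: 11
  F: 0
B has the most first-place votes.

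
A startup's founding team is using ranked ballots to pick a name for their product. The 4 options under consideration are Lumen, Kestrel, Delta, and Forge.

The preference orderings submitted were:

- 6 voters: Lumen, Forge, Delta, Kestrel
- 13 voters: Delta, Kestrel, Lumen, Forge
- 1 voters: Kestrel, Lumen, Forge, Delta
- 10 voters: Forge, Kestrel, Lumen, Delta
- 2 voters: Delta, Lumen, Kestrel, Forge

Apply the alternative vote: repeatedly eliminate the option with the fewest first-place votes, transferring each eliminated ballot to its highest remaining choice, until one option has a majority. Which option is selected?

Forge

Round 1: Delta 15, Forge 10, Lumen 6, Kestrel 1. Kestrel has the fewest and is eliminated.
Round 2: Delta 15, Forge 10, Lumen 7. Lumen has the fewest and is eliminated.
Round 3: Forge 17, Delta 15. Forge has a majority.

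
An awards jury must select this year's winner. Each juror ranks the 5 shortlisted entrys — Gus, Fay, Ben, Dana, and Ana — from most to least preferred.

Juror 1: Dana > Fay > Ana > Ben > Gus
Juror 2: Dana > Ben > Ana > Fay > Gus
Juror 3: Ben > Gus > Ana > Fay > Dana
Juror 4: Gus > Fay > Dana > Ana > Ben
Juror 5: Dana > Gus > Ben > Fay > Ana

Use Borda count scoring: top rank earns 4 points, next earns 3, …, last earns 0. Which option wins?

Dana

Borda scores:
  Gus: 0 + 0 + 3 + 4 + 3 = 10
  Fay: 3 + 1 + 1 + 3 + 1 = 9
  Ben: 1 + 3 + 4 + 0 + 2 = 10
  Dana: 4 + 4 + 0 + 2 + 4 = 14
  Ana: 2 + 2 + 2 + 1 + 0 = 7
Dana has the highest total.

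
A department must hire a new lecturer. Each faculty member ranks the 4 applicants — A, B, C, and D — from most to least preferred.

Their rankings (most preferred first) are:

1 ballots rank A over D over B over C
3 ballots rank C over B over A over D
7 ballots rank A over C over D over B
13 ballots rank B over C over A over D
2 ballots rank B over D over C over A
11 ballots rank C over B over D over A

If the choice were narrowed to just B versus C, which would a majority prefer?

Ballots ranking B above C: 1+13+2 = 16.
Ballots ranking C above B: 3+7+11 = 21.
C wins the head-to-head, 21–16.

C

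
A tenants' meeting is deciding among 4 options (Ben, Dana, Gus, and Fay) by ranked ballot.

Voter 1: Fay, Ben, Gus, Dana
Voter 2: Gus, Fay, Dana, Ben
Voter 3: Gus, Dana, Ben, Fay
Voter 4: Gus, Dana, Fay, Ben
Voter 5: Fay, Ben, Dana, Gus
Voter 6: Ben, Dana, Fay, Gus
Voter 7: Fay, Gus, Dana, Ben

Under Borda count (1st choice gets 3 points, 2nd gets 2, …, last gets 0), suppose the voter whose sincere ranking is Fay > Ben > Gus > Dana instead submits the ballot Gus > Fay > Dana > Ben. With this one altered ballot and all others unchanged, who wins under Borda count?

Borda totals with the altered ballot: Ben 6, Dana 10, Gus 14, Fay 12.
The switch changes the winner from Fay to Gus.

Gus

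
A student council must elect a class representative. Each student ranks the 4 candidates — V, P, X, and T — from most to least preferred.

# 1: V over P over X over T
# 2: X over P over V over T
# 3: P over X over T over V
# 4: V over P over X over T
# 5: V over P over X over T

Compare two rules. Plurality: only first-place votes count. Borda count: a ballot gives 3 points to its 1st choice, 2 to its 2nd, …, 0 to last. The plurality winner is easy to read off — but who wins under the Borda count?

P

Plurality first-place counts: V 3, P 1, X 1, T 0 → V.
Borda totals: V 10, P 11, X 8, T 1 → P.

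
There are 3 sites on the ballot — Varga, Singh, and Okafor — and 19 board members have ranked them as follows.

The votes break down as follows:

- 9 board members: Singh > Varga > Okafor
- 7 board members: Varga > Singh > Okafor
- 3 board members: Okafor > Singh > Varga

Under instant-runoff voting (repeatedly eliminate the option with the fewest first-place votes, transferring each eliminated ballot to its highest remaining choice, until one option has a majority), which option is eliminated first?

Round 1: Singh 9, Varga 7, Okafor 3. Okafor has the fewest and is eliminated.
Round 2: Singh 12, Varga 7. Singh has a majority.

Okafor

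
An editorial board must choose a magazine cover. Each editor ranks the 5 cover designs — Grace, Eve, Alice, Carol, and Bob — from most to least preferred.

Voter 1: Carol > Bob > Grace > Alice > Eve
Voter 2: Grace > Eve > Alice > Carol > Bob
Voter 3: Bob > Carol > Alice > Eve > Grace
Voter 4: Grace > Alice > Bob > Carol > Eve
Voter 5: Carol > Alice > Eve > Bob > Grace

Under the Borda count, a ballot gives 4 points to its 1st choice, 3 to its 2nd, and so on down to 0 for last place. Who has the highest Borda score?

Carol

Borda scores:
  Grace: 2 + 4 + 0 + 4 + 0 = 10
  Eve: 0 + 3 + 1 + 0 + 2 = 6
  Alice: 1 + 2 + 2 + 3 + 3 = 11
  Carol: 4 + 1 + 3 + 1 + 4 = 13
  Bob: 3 + 0 + 4 + 2 + 1 = 10
Carol has the highest total.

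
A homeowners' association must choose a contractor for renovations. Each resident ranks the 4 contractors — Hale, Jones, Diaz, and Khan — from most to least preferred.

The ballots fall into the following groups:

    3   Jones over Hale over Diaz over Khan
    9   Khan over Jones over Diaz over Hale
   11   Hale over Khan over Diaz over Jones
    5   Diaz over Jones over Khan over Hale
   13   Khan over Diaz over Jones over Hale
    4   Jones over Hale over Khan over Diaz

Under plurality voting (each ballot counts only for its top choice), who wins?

First-place vote totals:
  Hale: 11
  Jones: 7
  Diaz: 5
  Khan: 22
Khan has the most first-place votes.

Khan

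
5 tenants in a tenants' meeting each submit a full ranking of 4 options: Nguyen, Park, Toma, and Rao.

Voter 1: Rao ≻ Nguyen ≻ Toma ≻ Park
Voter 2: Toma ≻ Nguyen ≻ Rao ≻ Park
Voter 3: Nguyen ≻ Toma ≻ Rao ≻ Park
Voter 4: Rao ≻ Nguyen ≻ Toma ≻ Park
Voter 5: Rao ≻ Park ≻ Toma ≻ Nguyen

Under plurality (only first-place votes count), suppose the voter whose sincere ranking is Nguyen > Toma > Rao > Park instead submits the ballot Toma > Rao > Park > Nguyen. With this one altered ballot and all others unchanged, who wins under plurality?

First-place totals with the altered ballot: Nguyen 0, Park 0, Toma 2, Rao 3.
The winner is unchanged: still Rao.

Rao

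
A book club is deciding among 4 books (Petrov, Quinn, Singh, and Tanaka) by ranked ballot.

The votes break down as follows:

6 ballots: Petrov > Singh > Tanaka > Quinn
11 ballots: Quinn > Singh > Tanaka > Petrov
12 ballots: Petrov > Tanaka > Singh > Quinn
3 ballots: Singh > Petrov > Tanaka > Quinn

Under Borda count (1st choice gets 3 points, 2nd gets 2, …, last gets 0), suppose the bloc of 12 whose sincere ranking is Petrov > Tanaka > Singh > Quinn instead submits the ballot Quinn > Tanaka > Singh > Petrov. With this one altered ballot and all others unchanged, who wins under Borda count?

Borda totals with the altered ballot: Petrov 24, Quinn 69, Singh 55, Tanaka 44.
The switch changes the winner from Petrov to Quinn.

Quinn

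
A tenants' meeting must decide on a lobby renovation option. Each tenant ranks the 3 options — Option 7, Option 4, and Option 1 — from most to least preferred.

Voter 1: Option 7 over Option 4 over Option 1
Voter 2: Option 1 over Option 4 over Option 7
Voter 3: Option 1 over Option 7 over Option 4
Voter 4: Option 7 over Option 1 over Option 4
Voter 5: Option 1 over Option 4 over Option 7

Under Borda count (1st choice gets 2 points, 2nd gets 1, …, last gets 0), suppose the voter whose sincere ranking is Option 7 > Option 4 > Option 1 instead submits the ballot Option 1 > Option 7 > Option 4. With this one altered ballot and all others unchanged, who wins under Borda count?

Option 1

Borda totals with the altered ballot: Option 7 4, Option 4 2, Option 1 9.
The winner is unchanged: still Option 1.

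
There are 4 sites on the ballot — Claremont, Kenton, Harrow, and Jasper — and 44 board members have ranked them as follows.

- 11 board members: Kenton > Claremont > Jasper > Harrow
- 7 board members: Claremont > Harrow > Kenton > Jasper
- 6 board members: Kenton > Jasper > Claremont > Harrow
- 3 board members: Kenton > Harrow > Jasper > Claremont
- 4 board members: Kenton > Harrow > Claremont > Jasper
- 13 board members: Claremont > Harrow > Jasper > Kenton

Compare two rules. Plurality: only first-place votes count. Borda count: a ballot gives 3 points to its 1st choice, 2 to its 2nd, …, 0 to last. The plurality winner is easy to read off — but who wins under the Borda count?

Claremont

Plurality first-place counts: Claremont 20, Kenton 24, Harrow 0, Jasper 0 → Kenton.
Borda totals: Claremont 92, Kenton 79, Harrow 54, Jasper 39 → Claremont.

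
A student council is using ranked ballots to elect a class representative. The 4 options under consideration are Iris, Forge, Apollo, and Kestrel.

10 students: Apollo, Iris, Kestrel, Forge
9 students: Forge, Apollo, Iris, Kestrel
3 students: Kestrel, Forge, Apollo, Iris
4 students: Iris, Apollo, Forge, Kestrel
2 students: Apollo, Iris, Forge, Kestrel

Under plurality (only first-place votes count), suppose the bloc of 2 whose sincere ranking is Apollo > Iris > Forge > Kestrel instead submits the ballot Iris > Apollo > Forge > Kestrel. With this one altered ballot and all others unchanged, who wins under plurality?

Apollo

First-place totals with the altered ballot: Iris 6, Forge 9, Apollo 10, Kestrel 3.
The winner is unchanged: still Apollo.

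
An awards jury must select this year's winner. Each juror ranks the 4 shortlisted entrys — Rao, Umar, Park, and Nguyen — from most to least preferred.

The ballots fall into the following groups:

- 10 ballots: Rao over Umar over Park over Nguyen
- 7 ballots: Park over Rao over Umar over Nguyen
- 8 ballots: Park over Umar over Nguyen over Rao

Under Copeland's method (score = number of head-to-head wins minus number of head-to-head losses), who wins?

Pairwise results:
  Rao vs Umar: Rao wins 17–8.
  Rao vs Park: Park wins 15–10.
  Rao vs Nguyen: Rao wins 17–8.
  Umar vs Park: Park wins 15–10.
  Umar vs Nguyen: Umar wins 25–0.
  Park vs Nguyen: Park wins 25–0.
Copeland scores (wins − losses):
  Rao: 2 − 1 = 1
  Umar: 1 − 2 = -1
  Park: 3 − 0 = 3
  Nguyen: 0 − 3 = -3
Park has the best Copeland score.

Park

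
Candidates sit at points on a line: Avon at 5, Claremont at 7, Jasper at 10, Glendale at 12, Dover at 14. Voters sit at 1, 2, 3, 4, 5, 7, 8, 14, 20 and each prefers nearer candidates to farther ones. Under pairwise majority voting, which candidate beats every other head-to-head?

Avon

With single-peaked preferences on a line, the Condorcet winner is the candidate closest to the median voter.
The median voter (position 5) is closest to Avon at 5.
Check: Avon vs Dover — voters closer to Avon: 7 of 9.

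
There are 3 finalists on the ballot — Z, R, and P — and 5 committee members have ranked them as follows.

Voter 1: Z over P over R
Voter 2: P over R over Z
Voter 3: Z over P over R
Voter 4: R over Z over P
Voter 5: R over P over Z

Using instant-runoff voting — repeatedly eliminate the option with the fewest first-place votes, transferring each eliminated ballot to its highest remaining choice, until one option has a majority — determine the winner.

Round 1: Z 2, R 2, P 1. P has the fewest and is eliminated.
Round 2: R 3, Z 2. R has a majority.

R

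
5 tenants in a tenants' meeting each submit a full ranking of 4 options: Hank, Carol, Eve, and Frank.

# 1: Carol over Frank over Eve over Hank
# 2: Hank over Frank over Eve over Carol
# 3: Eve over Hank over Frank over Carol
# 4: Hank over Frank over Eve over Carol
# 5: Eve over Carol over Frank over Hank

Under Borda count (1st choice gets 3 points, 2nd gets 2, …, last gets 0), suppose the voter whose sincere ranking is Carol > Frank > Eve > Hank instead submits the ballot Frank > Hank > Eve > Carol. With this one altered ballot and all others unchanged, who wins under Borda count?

Borda totals with the altered ballot: Hank 10, Carol 2, Eve 9, Frank 9.
The switch changes the winner from Eve to Hank.

Hank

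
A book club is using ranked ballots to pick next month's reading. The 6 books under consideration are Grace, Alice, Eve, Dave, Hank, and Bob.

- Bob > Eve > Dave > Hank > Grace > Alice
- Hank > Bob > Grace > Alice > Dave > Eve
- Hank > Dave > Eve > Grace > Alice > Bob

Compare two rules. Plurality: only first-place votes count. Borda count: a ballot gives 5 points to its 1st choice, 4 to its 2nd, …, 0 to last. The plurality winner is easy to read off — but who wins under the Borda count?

Plurality first-place counts: Grace 0, Alice 0, Eve 0, Dave 0, Hank 2, Bob 1 → Hank.
Borda totals: Grace 6, Alice 3, Eve 7, Dave 8, Hank 12, Bob 9 → Hank.

Hank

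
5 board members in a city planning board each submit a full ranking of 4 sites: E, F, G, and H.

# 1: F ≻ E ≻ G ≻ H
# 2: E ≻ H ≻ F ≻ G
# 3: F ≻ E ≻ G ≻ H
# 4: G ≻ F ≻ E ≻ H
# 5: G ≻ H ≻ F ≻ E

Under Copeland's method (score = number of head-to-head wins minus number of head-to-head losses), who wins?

Pairwise results:
  E vs F: F wins 4–1.
  E vs G: E wins 3–2.
  E vs H: E wins 4–1.
  F vs G: F wins 3–2.
  F vs H: F wins 3–2.
  G vs H: G wins 4–1.
Copeland scores (wins − losses):
  E: 2 − 1 = 1
  F: 3 − 0 = 3
  G: 1 − 2 = -1
  H: 0 − 3 = -3
F has the best Copeland score.

F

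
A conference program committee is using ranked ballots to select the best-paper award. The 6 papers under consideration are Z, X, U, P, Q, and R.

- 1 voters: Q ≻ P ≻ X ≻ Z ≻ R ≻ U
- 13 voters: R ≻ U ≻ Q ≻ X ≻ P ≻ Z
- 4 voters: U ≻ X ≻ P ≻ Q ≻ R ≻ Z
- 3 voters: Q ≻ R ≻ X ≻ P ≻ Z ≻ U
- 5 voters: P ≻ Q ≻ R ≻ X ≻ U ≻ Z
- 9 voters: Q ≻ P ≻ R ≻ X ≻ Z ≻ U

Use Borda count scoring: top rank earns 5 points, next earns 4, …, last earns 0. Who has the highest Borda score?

Borda scores:
  Z: 2 + 13·0 + 4·0 + 3·1 + 5·0 + 9·1 = 14
  X: 3 + 13·2 + 4·4 + 3·3 + 5·2 + 9·2 = 82
  U: 0 + 13·4 + 4·5 + 3·0 + 5·1 + 9·0 = 77
  P: 4 + 13·1 + 4·3 + 3·2 + 5·5 + 9·4 = 96
  Q: 5 + 13·3 + 4·2 + 3·5 + 5·4 + 9·5 = 132
  R: 1 + 13·5 + 4·1 + 3·4 + 5·3 + 9·3 = 124
Q has the highest total.

Q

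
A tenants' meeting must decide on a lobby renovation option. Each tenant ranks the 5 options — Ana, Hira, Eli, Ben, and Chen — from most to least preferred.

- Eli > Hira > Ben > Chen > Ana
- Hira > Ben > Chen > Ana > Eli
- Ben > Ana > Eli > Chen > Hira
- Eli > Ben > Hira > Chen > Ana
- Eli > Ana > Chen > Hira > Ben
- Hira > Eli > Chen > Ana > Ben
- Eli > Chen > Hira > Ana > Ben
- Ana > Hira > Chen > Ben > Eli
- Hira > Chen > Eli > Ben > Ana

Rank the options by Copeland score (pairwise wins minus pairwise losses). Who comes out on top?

Pairwise results:
  Ana vs Hira: Hira wins 6–3.
  Ana vs Eli: Eli wins 6–3.
  Ana vs Ben: Ben wins 5–4.
  Ana vs Chen: Chen wins 6–3.
  Hira vs Eli: Eli wins 5–4.
  Hira vs Ben: Hira wins 7–2.
  Hira vs Chen: Hira wins 6–3.
  Eli vs Ben: Eli wins 6–3.
  Eli vs Chen: Eli wins 6–3.
  Ben vs Chen: Chen wins 5–4.
Copeland scores (wins − losses):
  Ana: 0 − 4 = -4
  Hira: 3 − 1 = 2
  Eli: 4 − 0 = 4
  Ben: 1 − 3 = -2
  Chen: 2 − 2 = 0
Eli has the best Copeland score.

Eli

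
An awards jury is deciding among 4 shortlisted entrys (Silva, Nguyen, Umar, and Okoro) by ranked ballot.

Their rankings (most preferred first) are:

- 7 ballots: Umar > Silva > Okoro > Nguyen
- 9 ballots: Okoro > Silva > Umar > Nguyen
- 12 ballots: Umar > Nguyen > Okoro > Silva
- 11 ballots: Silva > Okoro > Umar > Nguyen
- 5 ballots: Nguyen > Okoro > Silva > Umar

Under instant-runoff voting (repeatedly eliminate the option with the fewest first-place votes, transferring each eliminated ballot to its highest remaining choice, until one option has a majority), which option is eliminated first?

Round 1: Umar 19, Silva 11, Okoro 9, Nguyen 5. Nguyen has the fewest and is eliminated.
Round 2: Umar 19, Okoro 14, Silva 11. Silva has the fewest and is eliminated.
Round 3: Okoro 25, Umar 19. Okoro has a majority.

Nguyen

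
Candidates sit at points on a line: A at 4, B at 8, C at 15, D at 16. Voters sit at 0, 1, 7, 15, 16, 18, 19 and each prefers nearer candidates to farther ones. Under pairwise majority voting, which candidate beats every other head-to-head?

With single-peaked preferences on a line, the Condorcet winner is the candidate closest to the median voter.
The median voter (position 15) is closest to C at 15.
Check: C vs D — voters closer to C: 4 of 7.

C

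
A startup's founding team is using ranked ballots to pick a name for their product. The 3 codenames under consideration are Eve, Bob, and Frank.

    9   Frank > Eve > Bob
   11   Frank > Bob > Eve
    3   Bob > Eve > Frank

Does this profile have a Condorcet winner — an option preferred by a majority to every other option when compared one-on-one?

Head-to-head results (23 voters total):
Eve vs Bob: Bob wins 14–9.
Eve vs Frank: Frank wins 20–3.
Bob vs Frank: Frank wins 20–3.
Frank beats each rival — Eve (20–3), Bob (20–3) — so Frank is the Condorcet winner.

Yes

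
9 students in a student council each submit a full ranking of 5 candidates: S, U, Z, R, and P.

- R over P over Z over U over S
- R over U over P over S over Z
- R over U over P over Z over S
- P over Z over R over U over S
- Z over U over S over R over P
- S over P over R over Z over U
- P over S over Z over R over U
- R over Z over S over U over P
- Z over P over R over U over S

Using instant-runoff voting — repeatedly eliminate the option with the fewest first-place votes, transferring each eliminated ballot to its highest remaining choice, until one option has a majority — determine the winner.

Round 1: R 4, Z 2, P 2, S 1, U 0. U has the fewest and is eliminated.
Round 2: R 4, Z 2, P 2, S 1. S has the fewest and is eliminated.
Round 3: R 4, P 3, Z 2. Z has the fewest and is eliminated.
Round 4: R 5, P 4. R has a majority.

R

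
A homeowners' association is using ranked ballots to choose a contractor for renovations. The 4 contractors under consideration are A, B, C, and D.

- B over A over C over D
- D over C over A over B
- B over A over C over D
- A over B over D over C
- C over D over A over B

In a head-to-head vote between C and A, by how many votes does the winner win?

1

Ballots ranking C above A: 2.
Ballots ranking A above C: 3.
A wins 3–2, a margin of 1.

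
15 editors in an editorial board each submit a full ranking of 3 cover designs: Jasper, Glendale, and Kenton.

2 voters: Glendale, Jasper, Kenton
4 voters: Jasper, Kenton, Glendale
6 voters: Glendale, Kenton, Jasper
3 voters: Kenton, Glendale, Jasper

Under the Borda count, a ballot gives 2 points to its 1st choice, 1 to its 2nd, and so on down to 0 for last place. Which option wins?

Glendale

Borda scores:
  Jasper: 2·1 + 4·2 + 6·0 + 3·0 = 10
  Glendale: 2·2 + 4·0 + 6·2 + 3·1 = 19
  Kenton: 2·0 + 4·1 + 6·1 + 3·2 = 16
Glendale has the highest total.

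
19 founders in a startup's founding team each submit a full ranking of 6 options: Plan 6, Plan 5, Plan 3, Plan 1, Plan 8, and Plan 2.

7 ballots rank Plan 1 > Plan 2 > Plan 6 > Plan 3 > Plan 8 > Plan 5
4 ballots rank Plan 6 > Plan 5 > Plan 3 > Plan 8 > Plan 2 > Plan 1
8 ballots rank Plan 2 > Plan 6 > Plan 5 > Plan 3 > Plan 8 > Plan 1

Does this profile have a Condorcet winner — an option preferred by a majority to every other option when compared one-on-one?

Yes

Head-to-head results (19 voters total):
Plan 6 vs Plan 5: Plan 6 wins 19–0.
Plan 6 vs Plan 3: Plan 6 wins 19–0.
Plan 6 vs Plan 1: Plan 6 wins 12–7.
Plan 6 vs Plan 8: Plan 6 wins 19–0.
Plan 6 vs Plan 2: Plan 2 wins 15–4.
Plan 5 vs Plan 3: Plan 5 wins 12–7.
Plan 5 vs Plan 1: Plan 5 wins 12–7.
Plan 5 vs Plan 8: Plan 5 wins 12–7.
Plan 5 vs Plan 2: Plan 2 wins 15–4.
Plan 3 vs Plan 1: Plan 3 wins 12–7.
Plan 3 vs Plan 8: Plan 3 wins 19–0.
Plan 3 vs Plan 2: Plan 2 wins 15–4.
Plan 1 vs Plan 8: Plan 8 wins 12–7.
Plan 1 vs Plan 2: Plan 2 wins 12–7.
Plan 8 vs Plan 2: Plan 2 wins 15–4.
Plan 2 beats each rival — Plan 6 (15–4), Plan 5 (15–4), Plan 3 (15–4), Plan 1 (12–7), Plan 8 (15–4) — so Plan 2 is the Condorcet winner.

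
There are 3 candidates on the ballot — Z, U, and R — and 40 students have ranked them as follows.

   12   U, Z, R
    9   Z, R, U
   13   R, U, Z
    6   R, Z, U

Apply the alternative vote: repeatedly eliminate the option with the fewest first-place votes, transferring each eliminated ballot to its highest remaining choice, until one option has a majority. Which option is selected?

R

Round 1: R 19, U 12, Z 9. Z has the fewest and is eliminated.
Round 2: R 28, U 12. R has a majority.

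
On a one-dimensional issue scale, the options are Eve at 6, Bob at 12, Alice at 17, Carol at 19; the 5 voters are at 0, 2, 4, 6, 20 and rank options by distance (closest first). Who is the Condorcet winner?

With single-peaked preferences on a line, the Condorcet winner is the candidate closest to the median voter.
The median voter (position 4) is closest to Eve at 6.
Check: Eve vs Alice — voters closer to Eve: 4 of 5.

Eve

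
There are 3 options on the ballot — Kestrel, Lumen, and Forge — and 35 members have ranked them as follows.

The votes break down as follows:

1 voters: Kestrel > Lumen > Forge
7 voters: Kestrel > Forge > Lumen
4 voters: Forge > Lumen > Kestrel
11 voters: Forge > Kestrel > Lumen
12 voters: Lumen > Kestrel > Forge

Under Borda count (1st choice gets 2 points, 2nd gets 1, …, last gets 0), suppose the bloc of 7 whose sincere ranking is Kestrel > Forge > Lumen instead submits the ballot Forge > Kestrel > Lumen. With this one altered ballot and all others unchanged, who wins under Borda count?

Borda totals with the altered ballot: Kestrel 32, Lumen 29, Forge 44.
The switch changes the winner from Kestrel to Forge.

Forge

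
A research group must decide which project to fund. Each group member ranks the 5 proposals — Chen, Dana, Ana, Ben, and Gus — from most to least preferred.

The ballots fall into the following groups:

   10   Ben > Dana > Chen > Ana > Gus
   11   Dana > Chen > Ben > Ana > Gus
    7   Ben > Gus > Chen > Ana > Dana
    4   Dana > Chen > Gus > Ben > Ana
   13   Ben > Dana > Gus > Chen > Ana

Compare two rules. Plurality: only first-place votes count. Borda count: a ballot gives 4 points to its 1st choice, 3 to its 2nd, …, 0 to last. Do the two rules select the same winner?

Plurality first-place counts: Chen 0, Dana 15, Ana 0, Ben 30, Gus 0 → Ben.
Borda totals: Chen 92, Dana 129, Ana 28, Ben 146, Gus 55 → Ben.
The two rules agree on Ben.

Yes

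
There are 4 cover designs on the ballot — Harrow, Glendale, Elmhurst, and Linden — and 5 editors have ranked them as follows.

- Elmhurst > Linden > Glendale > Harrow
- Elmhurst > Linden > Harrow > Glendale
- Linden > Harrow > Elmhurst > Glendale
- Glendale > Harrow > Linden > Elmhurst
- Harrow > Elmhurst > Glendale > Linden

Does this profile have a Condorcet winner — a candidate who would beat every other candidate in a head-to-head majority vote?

Head-to-head results (5 voters total):
Harrow vs Glendale: Harrow wins 3–2.
Harrow vs Elmhurst: Harrow wins 3–2.
Harrow vs Linden: Linden wins 3–2.
Glendale vs Elmhurst: Elmhurst wins 4–1.
Glendale vs Linden: Linden wins 3–2.
Elmhurst vs Linden: Elmhurst wins 3–2.
No candidate beats all others: Harrow beats Elmhurst beats Linden beats Harrow, a majority cycle.

No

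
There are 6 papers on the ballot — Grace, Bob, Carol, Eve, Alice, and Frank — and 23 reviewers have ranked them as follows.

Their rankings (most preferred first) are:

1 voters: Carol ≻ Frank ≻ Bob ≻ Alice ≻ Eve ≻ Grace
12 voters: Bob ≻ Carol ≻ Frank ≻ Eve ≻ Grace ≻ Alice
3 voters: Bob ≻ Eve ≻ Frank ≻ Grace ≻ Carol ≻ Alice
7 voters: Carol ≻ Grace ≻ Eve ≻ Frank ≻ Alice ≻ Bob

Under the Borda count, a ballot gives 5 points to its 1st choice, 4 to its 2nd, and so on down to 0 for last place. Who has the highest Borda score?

Borda scores:
  Grace: 0 + 12·1 + 3·2 + 7·4 = 46
  Bob: 3 + 12·5 + 3·5 + 7·0 = 78
  Carol: 5 + 12·4 + 3·1 + 7·5 = 91
  Eve: 1 + 12·2 + 3·4 + 7·3 = 58
  Alice: 2 + 12·0 + 3·0 + 7·1 = 9
  Frank: 4 + 12·3 + 3·3 + 7·2 = 63
Carol has the highest total.

Carol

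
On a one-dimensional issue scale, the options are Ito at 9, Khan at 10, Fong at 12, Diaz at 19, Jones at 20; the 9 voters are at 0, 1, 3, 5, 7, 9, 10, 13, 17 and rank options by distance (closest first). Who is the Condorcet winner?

With single-peaked preferences on a line, the Condorcet winner is the candidate closest to the median voter.
The median voter (position 7) is closest to Ito at 9.
Check: Ito vs Fong — voters closer to Ito: 7 of 9.

Ito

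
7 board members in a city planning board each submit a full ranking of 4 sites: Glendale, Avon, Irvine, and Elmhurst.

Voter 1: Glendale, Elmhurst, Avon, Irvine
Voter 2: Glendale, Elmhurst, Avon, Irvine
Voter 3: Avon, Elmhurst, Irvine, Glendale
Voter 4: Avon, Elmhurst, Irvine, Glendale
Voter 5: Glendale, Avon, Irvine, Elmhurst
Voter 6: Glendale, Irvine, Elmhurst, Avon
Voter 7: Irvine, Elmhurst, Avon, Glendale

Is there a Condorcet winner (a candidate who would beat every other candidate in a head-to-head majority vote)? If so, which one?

Head-to-head results (7 voters total):
Glendale vs Avon: Glendale wins 4–3.
Glendale vs Irvine: Glendale wins 4–3.
Glendale vs Elmhurst: Glendale wins 4–3.
Avon vs Irvine: Avon wins 5–2.
Avon vs Elmhurst: Elmhurst wins 4–3.
Irvine vs Elmhurst: Elmhurst wins 4–3.
Glendale beats each rival — Avon (4–3), Irvine (4–3), Elmhurst (4–3) — so Glendale is the Condorcet winner.

Glendale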